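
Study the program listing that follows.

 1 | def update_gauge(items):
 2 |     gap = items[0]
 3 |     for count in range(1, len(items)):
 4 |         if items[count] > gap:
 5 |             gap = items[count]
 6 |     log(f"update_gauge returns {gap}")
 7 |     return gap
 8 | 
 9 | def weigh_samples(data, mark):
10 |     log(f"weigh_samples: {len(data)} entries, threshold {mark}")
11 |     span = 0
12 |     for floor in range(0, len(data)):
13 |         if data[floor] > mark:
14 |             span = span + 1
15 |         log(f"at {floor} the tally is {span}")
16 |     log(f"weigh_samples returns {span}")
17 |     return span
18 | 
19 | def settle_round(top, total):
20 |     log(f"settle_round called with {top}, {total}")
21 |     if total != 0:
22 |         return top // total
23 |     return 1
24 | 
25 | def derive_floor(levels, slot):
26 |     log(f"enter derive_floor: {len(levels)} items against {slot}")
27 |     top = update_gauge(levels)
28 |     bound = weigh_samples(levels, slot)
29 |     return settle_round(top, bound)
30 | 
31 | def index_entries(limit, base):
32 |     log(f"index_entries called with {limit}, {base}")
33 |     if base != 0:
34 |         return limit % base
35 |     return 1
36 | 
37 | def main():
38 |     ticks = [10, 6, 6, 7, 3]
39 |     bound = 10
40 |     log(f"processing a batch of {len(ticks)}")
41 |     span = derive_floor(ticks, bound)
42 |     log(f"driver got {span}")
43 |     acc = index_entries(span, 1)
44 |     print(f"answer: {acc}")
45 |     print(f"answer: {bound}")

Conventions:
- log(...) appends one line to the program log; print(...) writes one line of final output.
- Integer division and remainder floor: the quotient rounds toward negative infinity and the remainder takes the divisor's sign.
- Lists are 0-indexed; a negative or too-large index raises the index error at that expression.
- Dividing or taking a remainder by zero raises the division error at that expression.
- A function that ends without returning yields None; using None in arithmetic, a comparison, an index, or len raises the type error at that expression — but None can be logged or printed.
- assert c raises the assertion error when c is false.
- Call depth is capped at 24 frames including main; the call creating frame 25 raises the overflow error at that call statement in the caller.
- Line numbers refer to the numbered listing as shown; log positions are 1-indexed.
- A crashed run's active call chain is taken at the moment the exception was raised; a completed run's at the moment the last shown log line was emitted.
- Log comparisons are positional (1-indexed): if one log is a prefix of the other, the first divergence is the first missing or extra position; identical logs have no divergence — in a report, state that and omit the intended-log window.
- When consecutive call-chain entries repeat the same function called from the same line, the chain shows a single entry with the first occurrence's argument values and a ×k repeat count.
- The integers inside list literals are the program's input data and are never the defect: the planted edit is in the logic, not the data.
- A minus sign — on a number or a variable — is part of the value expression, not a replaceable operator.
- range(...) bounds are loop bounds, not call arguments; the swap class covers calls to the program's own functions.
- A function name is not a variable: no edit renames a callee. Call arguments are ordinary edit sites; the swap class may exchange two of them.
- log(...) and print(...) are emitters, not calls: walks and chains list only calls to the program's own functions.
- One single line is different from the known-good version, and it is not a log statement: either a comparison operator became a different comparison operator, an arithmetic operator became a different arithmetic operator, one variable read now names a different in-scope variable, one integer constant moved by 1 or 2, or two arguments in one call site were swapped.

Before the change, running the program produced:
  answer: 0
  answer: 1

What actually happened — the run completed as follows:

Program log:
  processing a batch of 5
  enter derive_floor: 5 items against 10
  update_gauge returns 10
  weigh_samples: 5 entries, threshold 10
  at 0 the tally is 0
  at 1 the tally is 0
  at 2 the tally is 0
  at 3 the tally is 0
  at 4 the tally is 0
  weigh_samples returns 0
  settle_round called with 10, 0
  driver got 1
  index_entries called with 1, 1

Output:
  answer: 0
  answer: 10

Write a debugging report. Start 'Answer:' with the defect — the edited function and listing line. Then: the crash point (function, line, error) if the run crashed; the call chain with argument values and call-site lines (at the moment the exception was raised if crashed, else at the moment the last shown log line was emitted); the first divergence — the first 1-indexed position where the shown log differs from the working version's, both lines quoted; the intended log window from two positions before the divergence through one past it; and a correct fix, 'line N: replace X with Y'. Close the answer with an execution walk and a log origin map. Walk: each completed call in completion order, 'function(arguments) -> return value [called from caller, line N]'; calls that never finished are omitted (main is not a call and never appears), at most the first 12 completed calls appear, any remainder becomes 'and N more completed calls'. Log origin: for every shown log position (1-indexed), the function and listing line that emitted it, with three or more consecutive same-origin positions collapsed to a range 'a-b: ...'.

Answer: the defect is in main at line 45.
Key fact: No log line changed; the fault shows up purely in the output.
Call chain: main -> index_entries(1, 1) (called at line 43).
First divergence: none — the logs agree in full.
Execution walk:
  update_gauge([10, 6, 6, 7, 3]) -> 10  [called from derive_floor, line 27]
  weigh_samples([10, 6, 6, 7, 3], 10) -> 0  [called from derive_floor, line 28]
  settle_round(10, 0) -> 1  [called from derive_floor, line 29]
  derive_floor([10, 6, 6, 7, 3], 10) -> 1  [called from main, line 41]
  index_entries(1, 1) -> 0  [called from main, line 43]
Log line origins:
  1: emitted by main (line 40)
  2: emitted by derive_floor (line 26)
  3: emitted by update_gauge (line 6)
  4: emitted by weigh_samples (line 10)
  5-9: emitted by weigh_samples (line 15)
  10: emitted by weigh_samples (line 16)
  11: emitted by settle_round (line 20)
  12: emitted by main (line 42)
  13: emitted by index_entries (line 32)
A correct fix: line 45: replace `bound` with `span`.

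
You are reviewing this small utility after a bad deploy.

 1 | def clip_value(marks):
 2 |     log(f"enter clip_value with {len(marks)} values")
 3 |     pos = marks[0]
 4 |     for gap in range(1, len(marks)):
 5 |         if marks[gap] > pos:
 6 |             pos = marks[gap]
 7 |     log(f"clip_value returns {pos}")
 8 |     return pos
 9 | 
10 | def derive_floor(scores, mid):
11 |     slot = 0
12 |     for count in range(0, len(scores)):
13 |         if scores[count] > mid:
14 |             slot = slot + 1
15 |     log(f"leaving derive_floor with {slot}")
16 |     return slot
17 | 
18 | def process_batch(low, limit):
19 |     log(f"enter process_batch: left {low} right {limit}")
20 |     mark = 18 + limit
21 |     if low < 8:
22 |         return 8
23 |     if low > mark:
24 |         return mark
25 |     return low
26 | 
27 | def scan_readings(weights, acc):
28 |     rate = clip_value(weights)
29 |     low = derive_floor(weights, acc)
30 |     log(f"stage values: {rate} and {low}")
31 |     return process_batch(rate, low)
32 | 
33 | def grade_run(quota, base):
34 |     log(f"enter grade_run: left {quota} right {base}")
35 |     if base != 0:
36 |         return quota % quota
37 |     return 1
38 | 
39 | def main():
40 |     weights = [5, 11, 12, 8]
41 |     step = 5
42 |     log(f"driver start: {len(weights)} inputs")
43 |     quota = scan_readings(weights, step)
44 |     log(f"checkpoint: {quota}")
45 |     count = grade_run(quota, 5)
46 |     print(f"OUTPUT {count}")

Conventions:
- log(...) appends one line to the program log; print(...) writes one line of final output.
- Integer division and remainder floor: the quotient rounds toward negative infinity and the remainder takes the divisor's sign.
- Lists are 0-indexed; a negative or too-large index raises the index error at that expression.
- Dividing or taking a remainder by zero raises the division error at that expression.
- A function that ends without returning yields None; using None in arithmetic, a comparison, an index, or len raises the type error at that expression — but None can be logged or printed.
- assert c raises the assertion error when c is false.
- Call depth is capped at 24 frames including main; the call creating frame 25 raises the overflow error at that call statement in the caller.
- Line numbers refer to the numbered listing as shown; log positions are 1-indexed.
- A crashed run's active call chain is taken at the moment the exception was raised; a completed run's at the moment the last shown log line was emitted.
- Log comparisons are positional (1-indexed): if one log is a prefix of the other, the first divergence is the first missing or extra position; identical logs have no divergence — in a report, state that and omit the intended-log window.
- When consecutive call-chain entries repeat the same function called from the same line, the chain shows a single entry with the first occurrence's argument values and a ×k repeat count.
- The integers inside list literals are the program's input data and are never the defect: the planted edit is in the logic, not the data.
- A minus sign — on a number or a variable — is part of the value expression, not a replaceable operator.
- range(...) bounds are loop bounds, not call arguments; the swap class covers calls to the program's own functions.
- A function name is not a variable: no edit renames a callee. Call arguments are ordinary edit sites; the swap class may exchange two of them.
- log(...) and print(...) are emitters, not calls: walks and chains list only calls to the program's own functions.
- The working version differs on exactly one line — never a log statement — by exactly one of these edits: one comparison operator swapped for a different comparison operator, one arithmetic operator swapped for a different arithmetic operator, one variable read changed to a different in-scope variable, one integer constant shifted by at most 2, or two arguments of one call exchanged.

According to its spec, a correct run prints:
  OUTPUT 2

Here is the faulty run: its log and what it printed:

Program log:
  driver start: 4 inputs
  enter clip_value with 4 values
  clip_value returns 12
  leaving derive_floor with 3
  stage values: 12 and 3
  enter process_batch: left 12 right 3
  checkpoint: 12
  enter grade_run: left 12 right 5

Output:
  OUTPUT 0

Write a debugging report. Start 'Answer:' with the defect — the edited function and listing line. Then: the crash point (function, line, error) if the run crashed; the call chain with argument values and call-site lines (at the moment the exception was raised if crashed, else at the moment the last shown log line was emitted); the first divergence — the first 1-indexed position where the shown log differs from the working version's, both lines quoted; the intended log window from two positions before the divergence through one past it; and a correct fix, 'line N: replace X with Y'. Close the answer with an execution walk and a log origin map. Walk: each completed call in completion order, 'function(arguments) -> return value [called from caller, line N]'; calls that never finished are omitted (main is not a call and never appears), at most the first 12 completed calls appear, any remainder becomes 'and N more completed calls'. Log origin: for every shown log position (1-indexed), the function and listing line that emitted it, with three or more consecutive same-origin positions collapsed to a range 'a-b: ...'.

Answer: the defect is in grade_run at line 36.
Core observation: Log streams are identical — the defect surfaces only in the printed output.
Call chain: main -> grade_run(12, 5) (called at line 45).
First divergence: there is none — every log position agrees.
Execution walk:
  clip_value([5, 11, 12, 8]) -> 12  [called from scan_readings, line 28]
  derive_floor([5, 11, 12, 8], 5) -> 3  [called from scan_readings, line 29]
  process_batch(12, 3) -> 12  [called from scan_readings, line 31]
  scan_readings([5, 11, 12, 8], 5) -> 12  [called from main, line 43]
  grade_run(12, 5) -> 0  [called from main, line 45]
Log line origins:
  1 — main, line 42
  2 — clip_value, line 2
  3 — clip_value, line 7
  4 — derive_floor, line 15
  5 — scan_readings, line 30
  6 — process_batch, line 19
  7 — main, line 44
  8 — grade_run, line 34
A correct fix: line 36: replace `quota % quota` with `quota % base`.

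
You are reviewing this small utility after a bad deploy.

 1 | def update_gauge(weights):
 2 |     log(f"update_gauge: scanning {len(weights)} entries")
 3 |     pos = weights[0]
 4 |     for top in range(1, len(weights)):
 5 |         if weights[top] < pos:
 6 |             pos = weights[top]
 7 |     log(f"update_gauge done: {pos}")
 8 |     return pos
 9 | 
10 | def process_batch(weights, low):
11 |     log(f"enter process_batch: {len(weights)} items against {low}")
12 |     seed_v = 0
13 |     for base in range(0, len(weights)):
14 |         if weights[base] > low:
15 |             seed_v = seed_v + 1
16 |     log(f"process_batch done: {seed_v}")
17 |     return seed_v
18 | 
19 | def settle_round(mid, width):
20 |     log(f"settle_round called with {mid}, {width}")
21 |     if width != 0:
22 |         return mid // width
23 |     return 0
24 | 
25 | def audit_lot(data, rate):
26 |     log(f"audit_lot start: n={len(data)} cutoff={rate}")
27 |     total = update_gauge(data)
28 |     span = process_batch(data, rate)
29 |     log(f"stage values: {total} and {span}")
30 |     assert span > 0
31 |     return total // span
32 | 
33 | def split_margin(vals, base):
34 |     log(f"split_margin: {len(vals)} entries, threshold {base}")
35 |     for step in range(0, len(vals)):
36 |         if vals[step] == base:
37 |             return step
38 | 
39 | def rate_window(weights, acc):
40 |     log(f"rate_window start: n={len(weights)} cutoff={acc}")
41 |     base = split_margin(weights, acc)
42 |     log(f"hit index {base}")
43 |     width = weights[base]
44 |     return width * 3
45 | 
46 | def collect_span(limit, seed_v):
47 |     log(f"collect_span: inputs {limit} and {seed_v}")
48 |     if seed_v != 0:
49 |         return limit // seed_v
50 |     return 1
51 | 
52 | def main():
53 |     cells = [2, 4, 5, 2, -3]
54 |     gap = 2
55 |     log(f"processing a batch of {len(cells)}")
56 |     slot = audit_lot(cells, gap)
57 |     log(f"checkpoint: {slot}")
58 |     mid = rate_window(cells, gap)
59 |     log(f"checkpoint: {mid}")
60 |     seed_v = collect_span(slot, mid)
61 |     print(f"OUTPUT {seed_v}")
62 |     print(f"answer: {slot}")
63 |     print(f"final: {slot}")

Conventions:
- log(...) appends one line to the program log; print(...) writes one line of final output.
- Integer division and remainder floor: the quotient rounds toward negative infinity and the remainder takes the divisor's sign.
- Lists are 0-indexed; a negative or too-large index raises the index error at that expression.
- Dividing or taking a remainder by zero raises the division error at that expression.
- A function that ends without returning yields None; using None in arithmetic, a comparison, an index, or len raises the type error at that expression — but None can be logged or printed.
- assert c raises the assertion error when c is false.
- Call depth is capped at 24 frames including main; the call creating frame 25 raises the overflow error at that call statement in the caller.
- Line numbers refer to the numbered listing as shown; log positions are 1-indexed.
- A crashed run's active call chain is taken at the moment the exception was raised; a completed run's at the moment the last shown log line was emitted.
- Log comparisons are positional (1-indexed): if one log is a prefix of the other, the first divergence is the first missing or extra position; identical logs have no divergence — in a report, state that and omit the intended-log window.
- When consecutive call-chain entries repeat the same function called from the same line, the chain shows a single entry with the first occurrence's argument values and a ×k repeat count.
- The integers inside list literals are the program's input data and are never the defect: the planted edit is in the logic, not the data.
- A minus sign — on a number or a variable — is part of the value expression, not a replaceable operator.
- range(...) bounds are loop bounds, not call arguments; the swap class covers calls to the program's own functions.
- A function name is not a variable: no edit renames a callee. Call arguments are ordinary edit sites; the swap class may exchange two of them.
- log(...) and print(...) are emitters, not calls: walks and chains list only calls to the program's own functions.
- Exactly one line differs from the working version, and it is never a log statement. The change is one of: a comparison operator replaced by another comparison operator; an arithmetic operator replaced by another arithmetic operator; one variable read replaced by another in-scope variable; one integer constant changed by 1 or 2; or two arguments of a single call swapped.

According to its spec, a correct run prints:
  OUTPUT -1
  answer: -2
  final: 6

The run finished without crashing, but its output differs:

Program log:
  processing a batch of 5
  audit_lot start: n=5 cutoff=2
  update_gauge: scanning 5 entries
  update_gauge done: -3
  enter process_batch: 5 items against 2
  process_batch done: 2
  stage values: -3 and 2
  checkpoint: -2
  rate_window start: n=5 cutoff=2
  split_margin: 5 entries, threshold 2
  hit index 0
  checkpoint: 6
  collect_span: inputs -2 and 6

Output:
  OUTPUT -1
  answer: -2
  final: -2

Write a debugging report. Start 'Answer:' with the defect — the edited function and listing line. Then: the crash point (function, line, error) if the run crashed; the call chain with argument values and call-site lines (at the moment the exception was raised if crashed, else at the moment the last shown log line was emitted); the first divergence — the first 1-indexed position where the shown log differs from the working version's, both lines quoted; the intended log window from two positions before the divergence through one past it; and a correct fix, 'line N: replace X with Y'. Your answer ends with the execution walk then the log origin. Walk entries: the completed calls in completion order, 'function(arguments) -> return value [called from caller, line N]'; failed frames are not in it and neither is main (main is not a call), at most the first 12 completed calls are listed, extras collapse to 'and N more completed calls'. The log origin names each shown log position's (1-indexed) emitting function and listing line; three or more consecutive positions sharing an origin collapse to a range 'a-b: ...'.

Answer: the defect is in main at line 63.
Core observation: Log streams are identical — the defect surfaces only in the printed output.
Call chain: main -> collect_span(-2, 6) (called at line 60).
First divergence: none (the log streams are identical).
Execution walk:
  update_gauge([2, 4, 5, 2, -3]) -> -3  [called from audit_lot, line 27]
  process_batch([2, 4, 5, 2, -3], 2) -> 2  [called from audit_lot, line 28]
  audit_lot([2, 4, 5, 2, -3], 2) -> -2  [called from main, line 56]
  split_margin([2, 4, 5, 2, -3], 2) -> 0  [called from rate_window, line 41]
  rate_window([2, 4, 5, 2, -3], 2) -> 6  [called from main, line 58]
  collect_span(-2, 6) -> -1  [called from main, line 60]
Origin of each log line:
  1: emitted by main (line 55)
  2: emitted by audit_lot (line 26)
  3: emitted by update_gauge (line 2)
  4: emitted by update_gauge (line 7)
  5: emitted by process_batch (line 11)
  6: emitted by process_batch (line 16)
  7: emitted by audit_lot (line 29)
  8: emitted by main (line 57)
  9: emitted by rate_window (line 40)
  10: emitted by split_margin (line 34)
  11: emitted by rate_window (line 42)
  12: emitted by main (line 59)
  13: emitted by collect_span (line 47)
A correct fix: line 63: replace `slot` with `mid`.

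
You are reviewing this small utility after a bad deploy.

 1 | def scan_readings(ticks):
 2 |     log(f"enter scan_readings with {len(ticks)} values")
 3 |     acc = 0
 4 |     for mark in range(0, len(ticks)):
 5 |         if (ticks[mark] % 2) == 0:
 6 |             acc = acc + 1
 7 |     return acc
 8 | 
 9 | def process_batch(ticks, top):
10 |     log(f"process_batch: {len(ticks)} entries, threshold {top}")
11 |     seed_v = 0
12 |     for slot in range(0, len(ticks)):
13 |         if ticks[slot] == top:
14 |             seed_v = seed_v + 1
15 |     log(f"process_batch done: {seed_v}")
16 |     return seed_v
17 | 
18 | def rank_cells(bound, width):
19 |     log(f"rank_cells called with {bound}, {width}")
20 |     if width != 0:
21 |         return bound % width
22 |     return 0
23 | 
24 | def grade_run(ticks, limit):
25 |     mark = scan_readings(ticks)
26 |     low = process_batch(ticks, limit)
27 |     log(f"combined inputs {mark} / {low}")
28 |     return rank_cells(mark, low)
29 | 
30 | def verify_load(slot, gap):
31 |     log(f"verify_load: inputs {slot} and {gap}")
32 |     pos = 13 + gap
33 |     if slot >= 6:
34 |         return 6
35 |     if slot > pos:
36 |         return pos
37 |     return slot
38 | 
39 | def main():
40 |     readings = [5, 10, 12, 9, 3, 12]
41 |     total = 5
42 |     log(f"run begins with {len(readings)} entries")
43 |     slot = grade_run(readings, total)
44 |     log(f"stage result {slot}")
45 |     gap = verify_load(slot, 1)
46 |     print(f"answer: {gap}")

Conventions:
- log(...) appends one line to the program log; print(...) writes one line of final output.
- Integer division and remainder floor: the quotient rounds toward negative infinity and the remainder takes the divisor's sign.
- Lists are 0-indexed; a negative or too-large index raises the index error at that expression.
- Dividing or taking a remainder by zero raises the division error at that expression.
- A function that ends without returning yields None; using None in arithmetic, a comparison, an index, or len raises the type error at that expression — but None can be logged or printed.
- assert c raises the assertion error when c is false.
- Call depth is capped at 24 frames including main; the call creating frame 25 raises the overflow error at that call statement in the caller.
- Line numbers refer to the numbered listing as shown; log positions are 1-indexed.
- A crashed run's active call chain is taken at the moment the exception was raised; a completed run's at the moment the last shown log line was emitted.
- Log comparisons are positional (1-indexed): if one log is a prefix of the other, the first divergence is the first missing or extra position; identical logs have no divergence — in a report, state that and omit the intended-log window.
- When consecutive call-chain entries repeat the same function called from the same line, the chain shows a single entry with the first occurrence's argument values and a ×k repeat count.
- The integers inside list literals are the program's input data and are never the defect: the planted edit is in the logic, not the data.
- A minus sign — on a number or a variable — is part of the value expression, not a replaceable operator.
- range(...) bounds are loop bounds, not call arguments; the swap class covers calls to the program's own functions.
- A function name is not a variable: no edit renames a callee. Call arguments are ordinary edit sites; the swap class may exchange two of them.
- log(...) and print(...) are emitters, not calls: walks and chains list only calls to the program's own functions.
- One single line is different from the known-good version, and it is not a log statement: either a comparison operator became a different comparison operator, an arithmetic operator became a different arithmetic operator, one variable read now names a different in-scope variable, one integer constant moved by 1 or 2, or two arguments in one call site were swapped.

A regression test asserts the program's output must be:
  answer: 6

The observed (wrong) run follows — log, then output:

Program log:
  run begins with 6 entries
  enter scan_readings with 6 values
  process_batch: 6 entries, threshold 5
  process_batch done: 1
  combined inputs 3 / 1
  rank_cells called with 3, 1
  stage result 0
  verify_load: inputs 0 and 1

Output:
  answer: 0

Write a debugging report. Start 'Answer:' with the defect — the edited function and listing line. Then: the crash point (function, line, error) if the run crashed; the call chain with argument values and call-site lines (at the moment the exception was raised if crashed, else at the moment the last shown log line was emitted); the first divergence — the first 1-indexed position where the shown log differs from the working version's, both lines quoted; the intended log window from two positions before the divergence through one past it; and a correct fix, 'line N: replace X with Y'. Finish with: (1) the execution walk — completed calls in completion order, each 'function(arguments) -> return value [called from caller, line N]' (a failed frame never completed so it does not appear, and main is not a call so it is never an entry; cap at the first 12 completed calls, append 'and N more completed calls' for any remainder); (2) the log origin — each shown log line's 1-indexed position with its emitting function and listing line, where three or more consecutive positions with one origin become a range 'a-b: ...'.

Answer: the defect is in verify_load at line 33.
Key fact: Log streams are identical — the defect surfaces only in the printed output.
Call chain: main -> verify_load(0, 1) (called at line 45).
First divergence: none (the log streams are identical).
Execution walk:
  scan_readings([5, 10, 12, 9, 3, 12]) -> 3  [called from grade_run, line 25]
  process_batch([5, 10, 12, 9, 3, 12], 5) -> 1  [called from grade_run, line 26]
  rank_cells(3, 1) -> 0  [called from grade_run, line 28]
  grade_run([5, 10, 12, 9, 3, 12], 5) -> 0  [called from main, line 43]
  verify_load(0, 1) -> 0  [called from main, line 45]
Log origins:
  1: from main, line 42
  2: from scan_readings, line 2
  3: from process_batch, line 10
  4: from process_batch, line 15
  5: from grade_run, line 27
  6: from rank_cells, line 19
  7: from main, line 44
  8: from verify_load, line 31
A correct fix: line 33: replace `>=` with `<`.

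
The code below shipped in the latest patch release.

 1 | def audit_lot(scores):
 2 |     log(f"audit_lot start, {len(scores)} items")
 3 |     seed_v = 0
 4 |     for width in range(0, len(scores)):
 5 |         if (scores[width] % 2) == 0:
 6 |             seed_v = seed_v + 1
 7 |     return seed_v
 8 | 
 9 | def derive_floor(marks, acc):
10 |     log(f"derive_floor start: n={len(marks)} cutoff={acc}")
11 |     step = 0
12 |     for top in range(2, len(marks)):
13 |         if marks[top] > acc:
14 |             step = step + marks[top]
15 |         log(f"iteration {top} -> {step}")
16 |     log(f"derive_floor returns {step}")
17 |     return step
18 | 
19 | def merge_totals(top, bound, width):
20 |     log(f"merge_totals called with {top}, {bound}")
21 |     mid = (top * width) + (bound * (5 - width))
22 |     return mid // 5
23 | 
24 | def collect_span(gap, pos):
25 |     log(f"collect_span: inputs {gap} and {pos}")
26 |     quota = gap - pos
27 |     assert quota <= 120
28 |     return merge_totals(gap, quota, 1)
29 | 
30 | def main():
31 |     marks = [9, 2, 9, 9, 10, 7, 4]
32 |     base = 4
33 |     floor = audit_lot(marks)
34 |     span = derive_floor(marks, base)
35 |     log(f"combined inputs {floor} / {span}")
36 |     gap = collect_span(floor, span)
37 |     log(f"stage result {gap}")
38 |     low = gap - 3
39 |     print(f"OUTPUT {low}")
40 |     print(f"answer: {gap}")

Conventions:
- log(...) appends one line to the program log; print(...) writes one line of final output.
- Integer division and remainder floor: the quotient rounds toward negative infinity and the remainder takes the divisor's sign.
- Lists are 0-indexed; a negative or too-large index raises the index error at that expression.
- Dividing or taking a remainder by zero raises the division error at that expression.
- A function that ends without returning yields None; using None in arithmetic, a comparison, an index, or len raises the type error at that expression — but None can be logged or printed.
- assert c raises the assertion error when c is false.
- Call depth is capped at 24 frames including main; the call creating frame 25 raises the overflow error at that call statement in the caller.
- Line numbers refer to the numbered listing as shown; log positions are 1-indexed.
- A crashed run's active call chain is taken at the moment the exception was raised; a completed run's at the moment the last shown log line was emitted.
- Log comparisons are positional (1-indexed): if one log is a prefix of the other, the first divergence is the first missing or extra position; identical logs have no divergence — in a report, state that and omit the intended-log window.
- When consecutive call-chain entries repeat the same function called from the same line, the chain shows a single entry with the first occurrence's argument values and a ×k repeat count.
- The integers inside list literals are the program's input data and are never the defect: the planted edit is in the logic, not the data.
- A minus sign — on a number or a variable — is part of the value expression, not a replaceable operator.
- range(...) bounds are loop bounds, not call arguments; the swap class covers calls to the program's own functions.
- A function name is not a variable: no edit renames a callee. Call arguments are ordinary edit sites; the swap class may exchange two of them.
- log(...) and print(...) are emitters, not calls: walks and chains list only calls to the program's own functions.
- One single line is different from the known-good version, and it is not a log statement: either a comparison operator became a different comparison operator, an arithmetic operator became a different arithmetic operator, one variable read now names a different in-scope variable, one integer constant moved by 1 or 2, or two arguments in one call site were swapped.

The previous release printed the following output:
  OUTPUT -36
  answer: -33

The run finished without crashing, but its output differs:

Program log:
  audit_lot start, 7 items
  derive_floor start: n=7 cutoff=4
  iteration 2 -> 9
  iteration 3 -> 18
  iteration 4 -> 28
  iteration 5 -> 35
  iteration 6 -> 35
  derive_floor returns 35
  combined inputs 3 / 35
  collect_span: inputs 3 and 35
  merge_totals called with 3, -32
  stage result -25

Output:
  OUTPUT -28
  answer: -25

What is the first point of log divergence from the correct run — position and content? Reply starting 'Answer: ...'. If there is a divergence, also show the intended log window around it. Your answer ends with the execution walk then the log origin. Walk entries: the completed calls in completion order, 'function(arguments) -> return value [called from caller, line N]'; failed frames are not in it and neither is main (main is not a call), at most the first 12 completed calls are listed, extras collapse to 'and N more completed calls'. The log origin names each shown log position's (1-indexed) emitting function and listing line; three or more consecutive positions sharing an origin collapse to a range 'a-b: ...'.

Answer: position 3 — the shown line 'iteration 2 -> 9' should read 'iteration 0 -> 9'.
Intended log window:
  1: audit_lot start, 7 items
  2: derive_floor start: n=7 cutoff=4
  3: iteration 0 -> 9
  4: iteration 1 -> 9
Execution walk:
  audit_lot([9, 2, 9, 9, 10, 7, 4]) -> 3  [called from main, line 33]
  derive_floor([9, 2, 9, 9, 10, 7, 4], 4) -> 35  [called from main, line 34]
  merge_totals(3, -32, 1) -> -25  [called from collect_span, line 28]
  collect_span(3, 35) -> -25  [called from main, line 36]
Origin of each log line:
  1: from audit_lot, line 2
  2: from derive_floor, line 10
  3-7: from derive_floor, line 15
  8: from derive_floor, line 16
  9: from main, line 35
  10: from collect_span, line 25
  11: from merge_totals, line 20
  12: from main, line 37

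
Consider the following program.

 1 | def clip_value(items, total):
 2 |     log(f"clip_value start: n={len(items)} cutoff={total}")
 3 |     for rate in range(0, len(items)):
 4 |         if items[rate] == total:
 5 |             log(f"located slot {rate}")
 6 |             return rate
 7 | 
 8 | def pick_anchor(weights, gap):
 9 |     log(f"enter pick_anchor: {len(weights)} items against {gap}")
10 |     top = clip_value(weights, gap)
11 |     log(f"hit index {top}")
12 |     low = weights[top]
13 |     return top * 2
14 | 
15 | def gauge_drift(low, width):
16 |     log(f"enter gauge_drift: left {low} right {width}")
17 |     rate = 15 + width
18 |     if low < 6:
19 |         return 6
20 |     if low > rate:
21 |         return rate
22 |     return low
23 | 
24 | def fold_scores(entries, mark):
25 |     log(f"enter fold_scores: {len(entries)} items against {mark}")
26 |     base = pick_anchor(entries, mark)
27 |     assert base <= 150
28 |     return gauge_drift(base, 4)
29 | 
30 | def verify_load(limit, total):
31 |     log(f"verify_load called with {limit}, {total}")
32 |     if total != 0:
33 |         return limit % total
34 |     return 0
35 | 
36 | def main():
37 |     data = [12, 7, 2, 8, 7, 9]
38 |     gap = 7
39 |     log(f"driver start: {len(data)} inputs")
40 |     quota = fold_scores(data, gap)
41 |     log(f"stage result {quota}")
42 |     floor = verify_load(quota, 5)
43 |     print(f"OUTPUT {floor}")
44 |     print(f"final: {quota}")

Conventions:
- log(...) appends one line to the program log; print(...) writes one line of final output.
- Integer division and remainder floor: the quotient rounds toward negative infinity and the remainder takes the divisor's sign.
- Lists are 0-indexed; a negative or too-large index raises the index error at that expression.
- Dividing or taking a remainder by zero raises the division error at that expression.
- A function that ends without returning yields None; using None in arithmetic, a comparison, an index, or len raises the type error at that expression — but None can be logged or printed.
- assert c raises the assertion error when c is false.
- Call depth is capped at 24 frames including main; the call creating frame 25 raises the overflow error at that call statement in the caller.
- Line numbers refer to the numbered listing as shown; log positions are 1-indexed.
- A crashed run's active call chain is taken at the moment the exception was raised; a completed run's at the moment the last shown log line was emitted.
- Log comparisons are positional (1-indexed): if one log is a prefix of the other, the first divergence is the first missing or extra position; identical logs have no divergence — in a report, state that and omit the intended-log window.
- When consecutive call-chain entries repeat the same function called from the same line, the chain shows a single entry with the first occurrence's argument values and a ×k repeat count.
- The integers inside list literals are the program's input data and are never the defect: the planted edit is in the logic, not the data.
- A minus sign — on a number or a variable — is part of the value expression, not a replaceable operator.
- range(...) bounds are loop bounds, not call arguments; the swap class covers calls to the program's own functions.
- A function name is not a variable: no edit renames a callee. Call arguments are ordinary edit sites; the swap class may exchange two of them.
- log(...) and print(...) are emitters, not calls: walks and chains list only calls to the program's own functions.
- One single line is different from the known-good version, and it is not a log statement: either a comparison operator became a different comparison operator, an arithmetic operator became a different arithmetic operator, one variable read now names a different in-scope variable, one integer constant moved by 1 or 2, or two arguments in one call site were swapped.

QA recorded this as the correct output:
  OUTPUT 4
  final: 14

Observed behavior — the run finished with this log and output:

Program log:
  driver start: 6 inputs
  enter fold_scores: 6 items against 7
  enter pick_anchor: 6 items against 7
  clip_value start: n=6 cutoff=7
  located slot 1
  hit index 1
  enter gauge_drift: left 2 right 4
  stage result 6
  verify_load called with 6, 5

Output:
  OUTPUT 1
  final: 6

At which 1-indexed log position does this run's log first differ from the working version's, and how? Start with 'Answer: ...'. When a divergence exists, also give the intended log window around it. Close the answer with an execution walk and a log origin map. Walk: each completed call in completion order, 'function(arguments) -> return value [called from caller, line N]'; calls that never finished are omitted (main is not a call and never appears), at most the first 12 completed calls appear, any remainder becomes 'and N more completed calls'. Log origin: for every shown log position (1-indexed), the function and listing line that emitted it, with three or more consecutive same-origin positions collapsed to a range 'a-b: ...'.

Answer: position 7; shown 'enter gauge_drift: left 2 right 4' vs intended 'enter gauge_drift: left 14 right 4'.
Intended log window:
  5: located slot 1
  6: hit index 1
  7: enter gauge_drift: left 14 right 4
  8: stage result 14
Execution walk:
  clip_value([12, 7, 2, 8, 7, 9], 7) -> 1  [called from pick_anchor, line 10]
  pick_anchor([12, 7, 2, 8, 7, 9], 7) -> 2  [called from fold_scores, line 26]
  gauge_drift(2, 4) -> 6  [called from fold_scores, line 28]
  fold_scores([12, 7, 2, 8, 7, 9], 7) -> 6  [called from main, line 40]
  verify_load(6, 5) -> 1  [called from main, line 42]
Origin of each log line:
  1: emitted by main (line 39)
  2: emitted by fold_scores (line 25)
  3: emitted by pick_anchor (line 9)
  4: emitted by clip_value (line 2)
  5: emitted by clip_value (line 5)
  6: emitted by pick_anchor (line 11)
  7: emitted by gauge_drift (line 16)
  8: emitted by main (line 41)
  9: emitted by verify_load (line 31)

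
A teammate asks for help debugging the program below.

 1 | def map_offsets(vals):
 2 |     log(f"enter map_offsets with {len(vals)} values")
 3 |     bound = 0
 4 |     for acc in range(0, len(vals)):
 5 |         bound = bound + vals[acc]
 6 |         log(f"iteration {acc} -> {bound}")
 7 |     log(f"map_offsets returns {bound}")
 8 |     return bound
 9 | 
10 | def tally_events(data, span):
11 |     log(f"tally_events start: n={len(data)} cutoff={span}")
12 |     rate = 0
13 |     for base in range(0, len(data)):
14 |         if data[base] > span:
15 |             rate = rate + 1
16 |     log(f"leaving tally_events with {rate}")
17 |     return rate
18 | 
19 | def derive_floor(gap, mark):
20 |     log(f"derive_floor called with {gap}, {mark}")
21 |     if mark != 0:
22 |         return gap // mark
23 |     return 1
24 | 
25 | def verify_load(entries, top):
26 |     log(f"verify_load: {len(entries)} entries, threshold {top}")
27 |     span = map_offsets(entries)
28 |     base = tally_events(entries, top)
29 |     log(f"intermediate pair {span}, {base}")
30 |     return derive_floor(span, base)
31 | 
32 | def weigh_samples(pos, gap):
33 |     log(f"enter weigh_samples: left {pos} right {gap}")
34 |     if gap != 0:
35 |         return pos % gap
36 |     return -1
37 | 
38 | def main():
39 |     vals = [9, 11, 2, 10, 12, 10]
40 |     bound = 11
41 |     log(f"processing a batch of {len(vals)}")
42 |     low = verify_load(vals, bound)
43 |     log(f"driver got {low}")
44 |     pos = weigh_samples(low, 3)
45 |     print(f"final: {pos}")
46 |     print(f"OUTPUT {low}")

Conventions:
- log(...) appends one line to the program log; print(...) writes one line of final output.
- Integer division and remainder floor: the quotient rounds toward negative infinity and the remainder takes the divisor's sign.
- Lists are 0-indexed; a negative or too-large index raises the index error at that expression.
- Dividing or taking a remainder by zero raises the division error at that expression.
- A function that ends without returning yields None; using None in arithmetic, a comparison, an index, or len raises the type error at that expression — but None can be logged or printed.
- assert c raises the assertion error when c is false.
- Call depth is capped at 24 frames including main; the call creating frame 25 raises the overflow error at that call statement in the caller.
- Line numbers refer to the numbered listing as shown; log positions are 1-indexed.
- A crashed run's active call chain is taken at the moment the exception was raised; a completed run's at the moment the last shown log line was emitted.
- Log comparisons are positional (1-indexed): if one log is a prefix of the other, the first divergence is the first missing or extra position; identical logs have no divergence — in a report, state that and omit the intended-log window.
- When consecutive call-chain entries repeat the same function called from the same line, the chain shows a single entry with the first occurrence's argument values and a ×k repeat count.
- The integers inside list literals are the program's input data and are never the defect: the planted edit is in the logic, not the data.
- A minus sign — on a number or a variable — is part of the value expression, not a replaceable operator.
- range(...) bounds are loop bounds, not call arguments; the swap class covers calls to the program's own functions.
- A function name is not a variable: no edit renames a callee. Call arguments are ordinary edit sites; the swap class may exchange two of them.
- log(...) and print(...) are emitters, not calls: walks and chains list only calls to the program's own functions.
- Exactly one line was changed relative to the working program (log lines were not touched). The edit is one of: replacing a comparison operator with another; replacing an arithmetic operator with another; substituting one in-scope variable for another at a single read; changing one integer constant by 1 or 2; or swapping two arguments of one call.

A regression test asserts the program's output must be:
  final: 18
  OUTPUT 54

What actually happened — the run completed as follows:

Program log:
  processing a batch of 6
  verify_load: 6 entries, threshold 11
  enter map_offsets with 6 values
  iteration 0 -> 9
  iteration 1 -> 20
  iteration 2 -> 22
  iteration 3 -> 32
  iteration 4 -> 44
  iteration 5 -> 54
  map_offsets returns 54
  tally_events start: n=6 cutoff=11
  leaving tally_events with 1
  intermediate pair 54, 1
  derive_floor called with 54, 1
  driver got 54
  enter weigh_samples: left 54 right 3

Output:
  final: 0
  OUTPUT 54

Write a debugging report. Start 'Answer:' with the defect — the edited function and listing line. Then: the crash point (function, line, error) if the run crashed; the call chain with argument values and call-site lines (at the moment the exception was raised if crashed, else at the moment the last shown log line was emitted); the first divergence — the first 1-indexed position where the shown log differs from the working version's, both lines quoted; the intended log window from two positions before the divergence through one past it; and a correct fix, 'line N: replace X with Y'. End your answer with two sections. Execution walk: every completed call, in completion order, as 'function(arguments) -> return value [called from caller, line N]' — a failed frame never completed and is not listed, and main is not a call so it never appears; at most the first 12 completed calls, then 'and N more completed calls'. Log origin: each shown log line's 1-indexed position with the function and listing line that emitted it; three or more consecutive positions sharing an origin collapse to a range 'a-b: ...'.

Answer: the defect is in weigh_samples at line 35.
The tell: Nothing in the log betrays the bug — only the output does.
Call chain: main -> weigh_samples(54, 3) (called at line 44).
First divergence: none — the logs agree in full.
Execution walk:
  map_offsets([9, 11, 2, 10, 12, 10]) -> 54  [called from verify_load, line 27]
  tally_events([9, 11, 2, 10, 12, 10], 11) -> 1  [called from verify_load, line 28]
  derive_floor(54, 1) -> 54  [called from verify_load, line 30]
  verify_load([9, 11, 2, 10, 12, 10], 11) -> 54  [called from main, line 42]
  weigh_samples(54, 3) -> 0  [called from main, line 44]
Log origins:
  1: from main, line 41
  2: from verify_load, line 26
  3: from map_offsets, line 2
  4-9: from map_offsets, line 6
  10: from map_offsets, line 7
  11: from tally_events, line 11
  12: from tally_events, line 16
  13: from verify_load, line 29
  14: from derive_floor, line 20
  15: from main, line 43
  16: from weigh_samples, line 33
A correct fix: line 35: replace `%` with `//`.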